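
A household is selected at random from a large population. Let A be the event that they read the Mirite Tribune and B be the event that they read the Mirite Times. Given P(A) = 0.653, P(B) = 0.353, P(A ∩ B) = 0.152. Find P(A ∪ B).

0.854

P(A ∪ B) = 0.653 + 0.353 − 0.152 = 0.854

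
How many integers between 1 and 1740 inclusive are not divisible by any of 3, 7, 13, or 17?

Apply inclusion-exclusion:
⌊1740/3⌋ + ⌊1740/7⌋ + ⌊1740/13⌋ + ⌊1740/17⌋ − ⌊1740/21⌋ − ⌊1740/39⌋ − ⌊1740/51⌋ − ⌊1740/91⌋ − ⌊1740/119⌋ − ⌊1740/221⌋ + ⌊1740/273⌋ + ⌊1740/357⌋ + ⌊1740/663⌋ + ⌊1740/1547⌋ − ⌊1740/4641⌋ = 580 + 248 + 133 + 102 − 82 − 44 − 34 − 19 − 14 − 7 + 6 + 4 + 2 + 1 − 0 = 876
1740 − 876 = 864

864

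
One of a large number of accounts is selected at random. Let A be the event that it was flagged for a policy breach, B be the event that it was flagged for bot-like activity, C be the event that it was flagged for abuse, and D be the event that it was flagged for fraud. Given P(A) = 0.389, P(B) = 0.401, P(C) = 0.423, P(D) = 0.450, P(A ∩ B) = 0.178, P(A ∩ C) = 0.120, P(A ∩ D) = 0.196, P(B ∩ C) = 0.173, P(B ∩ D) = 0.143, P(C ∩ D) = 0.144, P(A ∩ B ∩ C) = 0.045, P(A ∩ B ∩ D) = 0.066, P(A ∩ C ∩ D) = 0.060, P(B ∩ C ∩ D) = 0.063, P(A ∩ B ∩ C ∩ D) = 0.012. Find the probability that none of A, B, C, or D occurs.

0.069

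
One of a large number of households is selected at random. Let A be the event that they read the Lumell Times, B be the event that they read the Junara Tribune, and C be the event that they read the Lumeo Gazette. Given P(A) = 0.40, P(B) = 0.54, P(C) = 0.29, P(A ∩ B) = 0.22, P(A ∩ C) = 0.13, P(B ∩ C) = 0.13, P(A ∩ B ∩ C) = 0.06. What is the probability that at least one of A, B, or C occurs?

0.81

P(A ∪ B ∪ C) = 0.40 + 0.54 + 0.29 − 0.22 − 0.13 − 0.13 + 0.06 = 0.81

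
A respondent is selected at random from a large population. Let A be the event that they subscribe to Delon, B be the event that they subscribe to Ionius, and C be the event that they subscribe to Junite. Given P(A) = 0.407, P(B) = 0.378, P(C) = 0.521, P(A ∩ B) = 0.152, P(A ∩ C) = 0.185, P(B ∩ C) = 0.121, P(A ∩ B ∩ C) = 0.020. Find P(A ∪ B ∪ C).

Using inclusion–exclusion:
P(A ∪ B ∪ C) = 0.407 + 0.378 + 0.521 − 0.152 − 0.185 − 0.121 + 0.020 = 0.868

0.868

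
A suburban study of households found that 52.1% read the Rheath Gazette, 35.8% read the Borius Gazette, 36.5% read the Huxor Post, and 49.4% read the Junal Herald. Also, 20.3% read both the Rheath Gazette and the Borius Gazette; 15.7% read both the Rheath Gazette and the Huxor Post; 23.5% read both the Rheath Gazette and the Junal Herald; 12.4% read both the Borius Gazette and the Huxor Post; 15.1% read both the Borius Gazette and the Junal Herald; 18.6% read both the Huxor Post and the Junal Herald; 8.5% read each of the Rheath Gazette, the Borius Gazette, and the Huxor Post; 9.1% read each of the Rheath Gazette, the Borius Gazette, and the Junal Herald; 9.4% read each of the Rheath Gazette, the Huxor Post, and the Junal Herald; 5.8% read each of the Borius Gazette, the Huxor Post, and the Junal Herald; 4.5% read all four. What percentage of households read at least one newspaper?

96.5%

P(at least one) = 52.1 + 35.8 + 36.5 + 49.4 − 20.3 − 15.7 − 23.5 − 12.4 − 15.1 − 18.6 + 8.5 + 9.1 + 9.4 + 5.8 − 4.5 = 96.5%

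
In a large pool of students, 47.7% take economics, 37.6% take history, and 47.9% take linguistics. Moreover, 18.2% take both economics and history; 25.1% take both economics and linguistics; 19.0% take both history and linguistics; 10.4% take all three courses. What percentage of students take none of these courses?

P(at least one) = 47.7 + 37.6 + 47.9 − 18.2 − 25.1 − 19.0 + 10.4 = 81.3%
P(none) = 100% − 81.3% = 18.7%

18.7%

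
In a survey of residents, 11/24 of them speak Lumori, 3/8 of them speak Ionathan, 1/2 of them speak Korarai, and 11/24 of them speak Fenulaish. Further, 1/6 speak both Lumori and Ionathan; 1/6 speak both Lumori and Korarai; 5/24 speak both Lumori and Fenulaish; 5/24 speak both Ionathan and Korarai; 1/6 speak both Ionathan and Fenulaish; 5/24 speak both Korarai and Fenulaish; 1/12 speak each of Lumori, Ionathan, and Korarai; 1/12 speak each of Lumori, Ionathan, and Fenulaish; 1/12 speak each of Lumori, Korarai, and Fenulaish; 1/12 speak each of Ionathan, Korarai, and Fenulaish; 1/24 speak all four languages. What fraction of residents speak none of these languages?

1/24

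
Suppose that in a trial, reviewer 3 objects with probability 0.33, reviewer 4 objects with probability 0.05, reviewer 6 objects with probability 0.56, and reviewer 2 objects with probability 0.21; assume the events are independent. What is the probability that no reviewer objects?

0.2212474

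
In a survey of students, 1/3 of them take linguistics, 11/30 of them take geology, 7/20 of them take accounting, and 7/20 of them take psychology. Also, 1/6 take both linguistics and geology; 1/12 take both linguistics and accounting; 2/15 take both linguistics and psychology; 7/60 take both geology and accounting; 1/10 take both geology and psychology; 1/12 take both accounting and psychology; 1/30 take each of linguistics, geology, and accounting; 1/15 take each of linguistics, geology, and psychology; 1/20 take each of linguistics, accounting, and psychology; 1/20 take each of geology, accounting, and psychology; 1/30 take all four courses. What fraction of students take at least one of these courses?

Apply inclusion-exclusion:
P(≥1) = 1/3 + 11/30 + 7/20 + 7/20 − 1/6 − 1/12 − 2/15 − 7/60 − 1/10 − 1/12 + 1/30 + 1/15 + 1/20 + 1/20 − 1/30 = 53/60

53/60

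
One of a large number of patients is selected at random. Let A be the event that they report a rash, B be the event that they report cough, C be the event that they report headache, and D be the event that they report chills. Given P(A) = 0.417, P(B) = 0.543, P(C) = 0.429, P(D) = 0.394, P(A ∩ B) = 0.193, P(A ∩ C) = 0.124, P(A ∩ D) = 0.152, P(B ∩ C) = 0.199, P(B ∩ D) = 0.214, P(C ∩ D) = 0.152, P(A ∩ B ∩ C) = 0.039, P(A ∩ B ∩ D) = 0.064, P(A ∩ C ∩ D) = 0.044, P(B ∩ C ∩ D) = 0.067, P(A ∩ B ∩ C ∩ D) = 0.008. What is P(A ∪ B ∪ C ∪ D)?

0.955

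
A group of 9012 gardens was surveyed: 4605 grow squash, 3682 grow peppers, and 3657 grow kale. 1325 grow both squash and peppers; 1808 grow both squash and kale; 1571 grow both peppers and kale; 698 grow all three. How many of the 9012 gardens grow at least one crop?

7938

|union| = 4605 + 3682 + 3657 − 1325 − 1808 − 1571 + 698 = 7938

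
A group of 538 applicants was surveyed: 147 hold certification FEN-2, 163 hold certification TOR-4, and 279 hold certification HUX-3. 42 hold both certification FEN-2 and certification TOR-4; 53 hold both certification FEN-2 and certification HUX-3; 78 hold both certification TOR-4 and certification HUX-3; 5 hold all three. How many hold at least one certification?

421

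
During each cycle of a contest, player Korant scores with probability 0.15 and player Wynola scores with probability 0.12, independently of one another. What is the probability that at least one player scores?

P(none) = (1 − 0.15) × (1 − 0.12) = 0.85 × 0.88 = 0.748
P(at least one) = 1 − 0.748 = 0.252

0.252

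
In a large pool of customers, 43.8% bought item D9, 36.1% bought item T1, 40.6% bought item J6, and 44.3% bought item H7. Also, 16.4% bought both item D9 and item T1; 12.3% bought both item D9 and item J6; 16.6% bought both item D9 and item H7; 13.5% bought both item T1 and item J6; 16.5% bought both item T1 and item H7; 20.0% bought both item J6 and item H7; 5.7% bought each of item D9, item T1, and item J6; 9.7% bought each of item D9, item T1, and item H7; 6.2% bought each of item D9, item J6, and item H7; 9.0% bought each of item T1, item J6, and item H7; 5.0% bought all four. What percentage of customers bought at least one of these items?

95.1%

P(at least one) = 43.8 + 36.1 + 40.6 + 44.3 − 16.4 − 12.3 − 16.6 − 13.5 − 16.5 − 20.0 + 5.7 + 9.7 + 6.2 + 9.0 − 5.0 = 95.1%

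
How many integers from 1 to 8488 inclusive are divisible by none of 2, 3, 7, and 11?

By inclusion–exclusion:
⌊8488/2⌋ + ⌊8488/3⌋ + ⌊8488/7⌋ + ⌊8488/11⌋ − ⌊8488/6⌋ − ⌊8488/14⌋ − ⌊8488/22⌋ − ⌊8488/21⌋ − ⌊8488/33⌋ − ⌊8488/77⌋ + ⌊8488/42⌋ + ⌊8488/66⌋ + ⌊8488/154⌋ + ⌊8488/231⌋ − ⌊8488/462⌋ = 4244 + 2829 + 1212 + 771 − 1414 − 606 − 385 − 404 − 257 − 110 + 202 + 128 + 55 + 36 − 18 = 6283
8488 − 6283 = 2205

2205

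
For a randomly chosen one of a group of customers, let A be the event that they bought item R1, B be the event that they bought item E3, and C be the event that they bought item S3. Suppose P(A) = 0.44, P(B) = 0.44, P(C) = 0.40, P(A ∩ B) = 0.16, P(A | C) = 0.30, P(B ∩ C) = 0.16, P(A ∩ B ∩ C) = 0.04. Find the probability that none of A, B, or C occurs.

P(A ∩ C) = P(C)·P(A|C) = 0.40 × 0.30 = 0.12
Apply inclusion-exclusion:
P(A ∪ B ∪ C) = 0.44 + 0.44 + 0.40 − 0.16 − 0.12 − 0.16 + 0.04 = 0.88
P(none) = 1 − 0.88 = 0.12

0.12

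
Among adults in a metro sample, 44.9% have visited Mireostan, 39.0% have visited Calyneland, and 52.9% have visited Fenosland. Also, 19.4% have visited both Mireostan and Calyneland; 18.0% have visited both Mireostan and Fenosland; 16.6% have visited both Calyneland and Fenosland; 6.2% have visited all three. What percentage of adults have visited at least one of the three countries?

89.0%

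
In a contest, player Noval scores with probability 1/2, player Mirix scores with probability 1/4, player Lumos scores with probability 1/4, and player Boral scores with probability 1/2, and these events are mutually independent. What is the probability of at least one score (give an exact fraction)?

55/64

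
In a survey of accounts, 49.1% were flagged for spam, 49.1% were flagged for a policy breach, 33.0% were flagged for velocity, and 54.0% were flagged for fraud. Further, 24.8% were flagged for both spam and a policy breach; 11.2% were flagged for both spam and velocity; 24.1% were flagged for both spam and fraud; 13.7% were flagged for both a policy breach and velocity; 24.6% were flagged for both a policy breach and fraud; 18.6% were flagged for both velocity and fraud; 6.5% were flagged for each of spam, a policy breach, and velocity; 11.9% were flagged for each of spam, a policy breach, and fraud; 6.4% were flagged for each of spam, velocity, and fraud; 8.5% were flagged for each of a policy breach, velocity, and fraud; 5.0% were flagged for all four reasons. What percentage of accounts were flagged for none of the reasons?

P(≥1) = 49.1 + 49.1 + 33.0 + 54.0 − 24.8 − 11.2 − 24.1 − 13.7 − 24.6 − 18.6 + 6.5 + 11.9 + 6.4 + 8.5 − 5.0 = 96.5%
P(none) = 100% − 96.5% = 3.5%

3.5%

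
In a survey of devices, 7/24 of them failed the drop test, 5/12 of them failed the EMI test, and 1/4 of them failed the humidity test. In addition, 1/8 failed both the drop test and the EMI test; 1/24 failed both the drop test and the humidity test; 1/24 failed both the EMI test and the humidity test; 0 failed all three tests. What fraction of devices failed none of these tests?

1/4

By inclusion–exclusion:
P(at least one) = 7/24 + 5/12 + 1/4 − 1/8 − 1/24 − 1/24 + 0 = 3/4
P(none) = 1 − 3/4 = 1/4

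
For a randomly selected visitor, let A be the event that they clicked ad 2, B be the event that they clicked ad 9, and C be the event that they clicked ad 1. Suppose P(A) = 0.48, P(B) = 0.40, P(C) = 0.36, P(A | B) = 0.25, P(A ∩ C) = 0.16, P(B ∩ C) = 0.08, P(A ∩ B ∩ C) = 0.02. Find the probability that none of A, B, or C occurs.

0.08

P(A ∩ B) = P(B)·P(A|B) = 0.40 × 0.25 = 0.10
Apply inclusion-exclusion:
P(A ∪ B ∪ C) = 0.48 + 0.40 + 0.36 − 0.10 − 0.16 − 0.08 + 0.02 = 0.92
P(none) = 1 − 0.92 = 0.08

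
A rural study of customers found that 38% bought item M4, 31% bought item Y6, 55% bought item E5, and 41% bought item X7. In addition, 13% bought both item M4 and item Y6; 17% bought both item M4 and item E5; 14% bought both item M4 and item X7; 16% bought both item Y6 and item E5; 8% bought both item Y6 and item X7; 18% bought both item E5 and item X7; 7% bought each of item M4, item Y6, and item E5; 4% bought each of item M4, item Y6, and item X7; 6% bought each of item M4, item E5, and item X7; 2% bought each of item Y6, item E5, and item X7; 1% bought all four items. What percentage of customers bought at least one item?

Inclusion–exclusion gives
P(at least one) = 38 + 31 + 55 + 41 − 13 − 17 − 14 − 16 − 8 − 18 + 7 + 4 + 6 + 2 − 1 = 97%

97%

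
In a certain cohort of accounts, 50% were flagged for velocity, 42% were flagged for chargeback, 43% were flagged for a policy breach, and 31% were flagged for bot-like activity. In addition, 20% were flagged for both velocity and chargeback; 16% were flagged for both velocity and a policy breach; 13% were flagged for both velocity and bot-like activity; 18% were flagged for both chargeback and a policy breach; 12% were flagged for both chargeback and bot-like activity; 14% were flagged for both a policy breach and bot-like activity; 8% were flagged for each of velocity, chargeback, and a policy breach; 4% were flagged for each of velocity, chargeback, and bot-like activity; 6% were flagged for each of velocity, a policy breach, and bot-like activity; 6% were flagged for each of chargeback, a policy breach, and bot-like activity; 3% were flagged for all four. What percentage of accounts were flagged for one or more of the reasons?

94%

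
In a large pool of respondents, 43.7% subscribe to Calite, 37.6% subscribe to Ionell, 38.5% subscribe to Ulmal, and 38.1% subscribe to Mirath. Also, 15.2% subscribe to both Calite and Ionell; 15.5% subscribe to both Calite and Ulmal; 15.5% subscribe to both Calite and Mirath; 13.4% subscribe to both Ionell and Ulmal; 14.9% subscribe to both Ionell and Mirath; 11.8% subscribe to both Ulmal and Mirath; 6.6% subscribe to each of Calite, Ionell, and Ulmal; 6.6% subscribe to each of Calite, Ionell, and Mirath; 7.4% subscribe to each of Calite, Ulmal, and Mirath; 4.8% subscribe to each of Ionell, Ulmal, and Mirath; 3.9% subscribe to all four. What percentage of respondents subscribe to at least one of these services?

By inclusion–exclusion:
P(at least one) = 43.7 + 37.6 + 38.5 + 38.1 − 15.2 − 15.5 − 15.5 − 13.4 − 14.9 − 11.8 + 6.6 + 6.6 + 7.4 + 4.8 − 3.9 = 93.1%

93.1%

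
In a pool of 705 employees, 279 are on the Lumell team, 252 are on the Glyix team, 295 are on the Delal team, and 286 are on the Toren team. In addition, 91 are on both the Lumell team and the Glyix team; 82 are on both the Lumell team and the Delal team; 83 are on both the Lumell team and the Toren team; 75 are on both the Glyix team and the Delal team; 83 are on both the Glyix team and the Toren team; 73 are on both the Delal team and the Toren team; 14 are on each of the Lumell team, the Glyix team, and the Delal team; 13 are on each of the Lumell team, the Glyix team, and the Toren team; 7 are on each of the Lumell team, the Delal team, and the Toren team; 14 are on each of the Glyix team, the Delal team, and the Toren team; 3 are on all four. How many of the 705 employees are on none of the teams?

35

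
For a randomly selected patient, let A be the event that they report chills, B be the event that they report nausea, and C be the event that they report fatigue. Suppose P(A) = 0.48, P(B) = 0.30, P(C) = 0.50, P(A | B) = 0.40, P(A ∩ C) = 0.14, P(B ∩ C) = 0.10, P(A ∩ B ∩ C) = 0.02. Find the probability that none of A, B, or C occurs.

0.06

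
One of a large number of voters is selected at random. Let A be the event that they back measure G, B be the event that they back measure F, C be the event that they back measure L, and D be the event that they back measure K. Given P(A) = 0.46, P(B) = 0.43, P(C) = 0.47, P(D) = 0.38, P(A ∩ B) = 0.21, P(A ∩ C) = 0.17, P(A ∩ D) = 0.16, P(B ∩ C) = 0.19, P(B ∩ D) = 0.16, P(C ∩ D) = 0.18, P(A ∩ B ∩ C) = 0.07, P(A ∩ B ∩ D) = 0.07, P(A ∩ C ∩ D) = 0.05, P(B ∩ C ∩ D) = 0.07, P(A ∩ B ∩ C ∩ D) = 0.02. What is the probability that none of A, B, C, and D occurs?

Apply inclusion-exclusion:
P(A ∪ B ∪ C ∪ D) = 0.46 + 0.43 + 0.47 + 0.38 − 0.21 − 0.17 − 0.16 − 0.19 − 0.16 − 0.18 + 0.07 + 0.07 + 0.05 + 0.07 − 0.02 = 0.91
P(none) = 1 − 0.91 = 0.09

0.09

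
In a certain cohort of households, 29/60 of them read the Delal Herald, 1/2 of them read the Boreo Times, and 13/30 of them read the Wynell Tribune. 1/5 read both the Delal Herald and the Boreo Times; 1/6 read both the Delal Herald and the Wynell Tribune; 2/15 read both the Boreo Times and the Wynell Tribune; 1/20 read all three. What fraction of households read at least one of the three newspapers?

P(≥1) = 29/60 + 1/2 + 13/30 − 1/5 − 1/6 − 2/15 + 1/20 = 29/30

29/30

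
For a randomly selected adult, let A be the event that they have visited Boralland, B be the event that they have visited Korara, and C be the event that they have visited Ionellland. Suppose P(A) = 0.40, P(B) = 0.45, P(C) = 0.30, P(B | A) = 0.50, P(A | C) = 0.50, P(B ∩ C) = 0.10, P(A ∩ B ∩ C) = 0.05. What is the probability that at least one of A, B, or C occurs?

0.75

P(A ∩ B) = P(A)·P(B|A) = 0.40 × 0.50 = 0.20
P(A ∩ C) = P(C)·P(A|C) = 0.30 × 0.50 = 0.15
By inclusion–exclusion:
P(A ∪ B ∪ C) = 0.40 + 0.45 + 0.30 − 0.20 − 0.15 − 0.10 + 0.05 = 0.75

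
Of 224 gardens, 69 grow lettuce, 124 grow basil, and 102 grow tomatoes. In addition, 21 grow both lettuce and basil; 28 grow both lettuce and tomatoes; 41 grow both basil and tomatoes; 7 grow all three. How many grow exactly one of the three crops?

136

By inclusion–exclusion (exactly-one form):
|exactly one| = 69 + 124 + 102 − 2·21 − 2·28 − 2·41 + 3·7 = 136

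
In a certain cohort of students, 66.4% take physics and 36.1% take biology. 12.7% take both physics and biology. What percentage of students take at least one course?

By inclusion-exclusion,
P(union) = 66.4 + 36.1 − 12.7 = 89.8%

89.8%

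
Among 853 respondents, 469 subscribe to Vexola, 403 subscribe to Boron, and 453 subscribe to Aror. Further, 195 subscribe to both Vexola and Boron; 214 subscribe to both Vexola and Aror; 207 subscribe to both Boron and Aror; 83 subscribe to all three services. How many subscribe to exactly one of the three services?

342

Using the inclusion–exclusion count for exactly one event:
N(exactly one) = 469 + 403 + 453 − 2·195 − 2·214 − 2·207 + 3·83 = 342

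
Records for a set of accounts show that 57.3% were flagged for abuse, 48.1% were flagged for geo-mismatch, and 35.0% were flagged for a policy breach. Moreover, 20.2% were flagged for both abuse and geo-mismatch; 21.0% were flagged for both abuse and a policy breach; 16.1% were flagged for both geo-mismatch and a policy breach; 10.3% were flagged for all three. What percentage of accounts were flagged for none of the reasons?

6.6%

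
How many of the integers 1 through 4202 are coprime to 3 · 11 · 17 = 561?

2397

Using inclusion–exclusion:
⌊4202/3⌋ + ⌊4202/11⌋ + ⌊4202/17⌋ − ⌊4202/33⌋ − ⌊4202/51⌋ − ⌊4202/187⌋ + ⌊4202/561⌋ = 1400 + 382 + 247 − 127 − 82 − 22 + 7 = 1805
4202 − 1805 = 2397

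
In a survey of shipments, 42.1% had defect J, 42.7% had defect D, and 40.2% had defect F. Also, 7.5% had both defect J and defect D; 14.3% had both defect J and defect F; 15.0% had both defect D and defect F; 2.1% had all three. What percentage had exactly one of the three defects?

57.7%

P(exactly one) = 42.1 + 42.7 + 40.2 − 2·7.5 − 2·14.3 − 2·15.0 + 3·2.1 = 57.7%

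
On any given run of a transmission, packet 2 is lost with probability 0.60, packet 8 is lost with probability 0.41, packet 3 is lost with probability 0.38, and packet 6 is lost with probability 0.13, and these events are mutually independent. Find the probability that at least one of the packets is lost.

0.8727016

Since the events are independent, P(none) is the product of the individual non-occurrence probabilities.
P(none) = (1 − 0.60) × (1 − 0.41) × (1 − 0.38) × (1 − 0.13) = 0.40 × 0.59 × 0.62 × 0.87 = 0.1272984
P(at least one) = 1 − 0.1272984 = 0.8727016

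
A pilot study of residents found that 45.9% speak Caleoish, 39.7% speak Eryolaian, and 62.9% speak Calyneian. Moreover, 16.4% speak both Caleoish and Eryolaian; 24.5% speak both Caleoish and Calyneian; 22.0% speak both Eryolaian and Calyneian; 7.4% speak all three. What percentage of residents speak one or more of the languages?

93.0%

Using inclusion–exclusion:
P(≥1) = 45.9 + 39.7 + 62.9 − 16.4 − 24.5 − 22.0 + 7.4 = 93.0%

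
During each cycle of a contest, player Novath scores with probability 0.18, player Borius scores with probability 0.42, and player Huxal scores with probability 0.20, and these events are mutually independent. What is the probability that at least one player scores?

Since the events are independent, P(none) is the product of the individual non-occurrence probabilities.
P(none) = (1 − 0.18) × (1 − 0.42) × (1 − 0.20) = 0.82 × 0.58 × 0.80 = 0.38048
P(at least one) = 1 − 0.38048 = 0.61952

0.61952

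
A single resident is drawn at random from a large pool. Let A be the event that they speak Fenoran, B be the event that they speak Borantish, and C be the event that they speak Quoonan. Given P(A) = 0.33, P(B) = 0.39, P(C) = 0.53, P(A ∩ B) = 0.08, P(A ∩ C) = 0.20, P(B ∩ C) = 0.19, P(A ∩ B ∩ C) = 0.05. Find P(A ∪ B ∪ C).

P(A ∪ B ∪ C) = 0.33 + 0.39 + 0.53 − 0.08 − 0.20 − 0.19 + 0.05 = 0.83

0.83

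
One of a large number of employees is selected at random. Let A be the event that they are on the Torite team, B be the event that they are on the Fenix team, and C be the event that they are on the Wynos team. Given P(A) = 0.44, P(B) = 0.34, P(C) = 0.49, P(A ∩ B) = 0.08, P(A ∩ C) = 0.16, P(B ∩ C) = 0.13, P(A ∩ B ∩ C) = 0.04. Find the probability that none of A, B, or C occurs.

0.06

By inclusion-exclusion,
P(A ∪ B ∪ C) = 0.44 + 0.34 + 0.49 − 0.08 − 0.16 − 0.13 + 0.04 = 0.94
P(none) = 1 − 0.94 = 0.06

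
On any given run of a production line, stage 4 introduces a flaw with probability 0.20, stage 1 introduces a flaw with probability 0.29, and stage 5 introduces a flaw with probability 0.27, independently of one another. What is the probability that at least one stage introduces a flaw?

Since the events are independent, P(none) is the product of the individual non-occurrence probabilities.
P(none) = (1 − 0.20) × (1 − 0.29) × (1 − 0.27) = 0.80 × 0.71 × 0.73 = 0.41464
P(at least one) = 1 − 0.41464 = 0.58536

0.58536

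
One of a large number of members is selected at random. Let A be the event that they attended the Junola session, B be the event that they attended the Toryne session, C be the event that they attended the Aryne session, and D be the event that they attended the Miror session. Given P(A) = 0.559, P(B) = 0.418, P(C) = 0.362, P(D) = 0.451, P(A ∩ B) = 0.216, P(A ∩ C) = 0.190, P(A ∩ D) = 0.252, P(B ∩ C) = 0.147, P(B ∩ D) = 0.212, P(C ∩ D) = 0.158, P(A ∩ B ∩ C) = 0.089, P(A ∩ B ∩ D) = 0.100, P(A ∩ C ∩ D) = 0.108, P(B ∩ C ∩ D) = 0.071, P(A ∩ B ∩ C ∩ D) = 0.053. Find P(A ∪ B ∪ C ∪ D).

0.930

P(A ∪ B ∪ C ∪ D) = 0.559 + 0.418 + 0.362 + 0.451 − 0.216 − 0.190 − 0.252 − 0.147 − 0.212 − 0.158 + 0.089 + 0.100 + 0.108 + 0.071 − 0.053 = 0.930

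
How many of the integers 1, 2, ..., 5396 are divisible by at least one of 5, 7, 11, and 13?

Apply inclusion-exclusion:
⌊5396/5⌋ + ⌊5396/7⌋ + ⌊5396/11⌋ + ⌊5396/13⌋ − ⌊5396/35⌋ − ⌊5396/55⌋ − ⌊5396/65⌋ − ⌊5396/77⌋ − ⌊5396/91⌋ − ⌊5396/143⌋ + ⌊5396/385⌋ + ⌊5396/455⌋ + ⌊5396/715⌋ + ⌊5396/1001⌋ − ⌊5396/5005⌋ = 1079 + 770 + 490 + 415 − 154 − 98 − 83 − 70 − 59 − 37 + 14 + 11 + 7 + 5 − 1 = 2289

2289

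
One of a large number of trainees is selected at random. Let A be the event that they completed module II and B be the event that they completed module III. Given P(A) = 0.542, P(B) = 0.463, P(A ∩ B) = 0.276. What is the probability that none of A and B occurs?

0.271

By inclusion–exclusion:
P(A ∪ B) = 0.542 + 0.463 − 0.276 = 0.729
P(none) = 1 − 0.729 = 0.271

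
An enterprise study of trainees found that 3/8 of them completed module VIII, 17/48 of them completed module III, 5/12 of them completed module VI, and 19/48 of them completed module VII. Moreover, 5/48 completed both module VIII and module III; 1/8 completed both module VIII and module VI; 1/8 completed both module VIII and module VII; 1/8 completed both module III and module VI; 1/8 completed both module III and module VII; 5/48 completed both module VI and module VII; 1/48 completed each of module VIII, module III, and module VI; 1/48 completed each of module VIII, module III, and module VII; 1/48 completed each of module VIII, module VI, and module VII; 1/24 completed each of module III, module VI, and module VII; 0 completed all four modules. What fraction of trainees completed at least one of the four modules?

15/16

Inclusion–exclusion gives
P(≥1) = 3/8 + 17/48 + 5/12 + 19/48 − 5/48 − 1/8 − 1/8 − 1/8 − 1/8 − 5/48 + 1/48 + 1/48 + 1/48 + 1/24 − 0 = 15/16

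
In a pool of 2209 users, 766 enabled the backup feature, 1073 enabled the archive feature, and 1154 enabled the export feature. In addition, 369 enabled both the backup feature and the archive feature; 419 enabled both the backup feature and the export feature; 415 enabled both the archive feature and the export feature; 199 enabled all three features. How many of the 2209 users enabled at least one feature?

1989

|at least one| = 766 + 1073 + 1154 − 369 − 419 − 415 + 199 = 1989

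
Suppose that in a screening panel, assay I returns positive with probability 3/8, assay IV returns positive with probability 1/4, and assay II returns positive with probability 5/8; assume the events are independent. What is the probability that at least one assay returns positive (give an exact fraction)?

211/256

Since the events are independent, P(none) is the product of the individual non-occurrence probabilities.
P(none) = (1 − 3/8) × (1 − 1/4) × (1 − 5/8) = 5/8 × 3/4 × 3/8 = 45/256
P(at least one) = 1 − 45/256 = 211/256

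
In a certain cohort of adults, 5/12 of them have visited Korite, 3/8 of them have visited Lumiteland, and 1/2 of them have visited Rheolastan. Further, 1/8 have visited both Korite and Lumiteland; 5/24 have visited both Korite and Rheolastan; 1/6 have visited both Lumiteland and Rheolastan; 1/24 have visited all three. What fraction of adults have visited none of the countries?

1/6

P(≥1) = 5/12 + 3/8 + 1/2 − 1/8 − 5/24 − 1/6 + 1/24 = 5/6
P(none) = 1 − 5/6 = 1/6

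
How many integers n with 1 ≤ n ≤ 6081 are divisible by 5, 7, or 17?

2156

Inclusion–exclusion gives
⌊6081/5⌋ + ⌊6081/7⌋ + ⌊6081/17⌋ − ⌊6081/35⌋ − ⌊6081/85⌋ − ⌊6081/119⌋ + ⌊6081/595⌋ = 1216 + 868 + 357 − 173 − 71 − 51 + 10 = 2156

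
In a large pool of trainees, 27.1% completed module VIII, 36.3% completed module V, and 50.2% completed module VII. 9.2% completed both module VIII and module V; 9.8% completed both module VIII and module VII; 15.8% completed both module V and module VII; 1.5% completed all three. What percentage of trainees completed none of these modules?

Inclusion–exclusion gives
P(union) = 27.1 + 36.3 + 50.2 − 9.2 − 9.8 − 15.8 + 1.5 = 80.3%
P(none) = 100% − 80.3% = 19.7%

19.7%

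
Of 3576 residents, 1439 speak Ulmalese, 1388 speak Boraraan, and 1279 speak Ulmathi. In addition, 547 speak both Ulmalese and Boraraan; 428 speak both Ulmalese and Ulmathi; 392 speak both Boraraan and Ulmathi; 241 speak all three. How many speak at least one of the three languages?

2980

By inclusion–exclusion:
|at least one| = 1439 + 1388 + 1279 − 547 − 428 − 392 + 241 = 2980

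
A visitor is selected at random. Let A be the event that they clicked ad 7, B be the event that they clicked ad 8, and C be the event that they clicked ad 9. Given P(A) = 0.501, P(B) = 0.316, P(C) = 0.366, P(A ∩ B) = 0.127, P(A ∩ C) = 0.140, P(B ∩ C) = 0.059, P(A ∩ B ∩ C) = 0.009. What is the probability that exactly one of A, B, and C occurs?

0.558

Using the inclusion–exclusion count for exactly one event:
P(exactly one) = 0.501 + 0.316 + 0.366 − 2·0.127 − 2·0.140 − 2·0.059 + 3·0.009 = 0.558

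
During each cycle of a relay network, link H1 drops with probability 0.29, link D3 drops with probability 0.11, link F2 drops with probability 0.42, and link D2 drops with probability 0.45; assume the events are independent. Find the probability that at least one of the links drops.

0.7984239

P(none) = (1 − 0.29) × (1 − 0.11) × (1 − 0.42) × (1 − 0.45) = 0.71 × 0.89 × 0.58 × 0.55 = 0.2015761
P(at least one) = 1 − 0.2015761 = 0.7984239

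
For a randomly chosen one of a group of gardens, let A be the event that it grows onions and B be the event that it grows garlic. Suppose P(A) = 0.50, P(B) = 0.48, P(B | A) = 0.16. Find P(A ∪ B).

P(A ∩ B) = P(A)·P(B|A) = 0.50 × 0.16 = 0.08
P(A ∪ B) = 0.50 + 0.48 − 0.08 = 0.90

0.90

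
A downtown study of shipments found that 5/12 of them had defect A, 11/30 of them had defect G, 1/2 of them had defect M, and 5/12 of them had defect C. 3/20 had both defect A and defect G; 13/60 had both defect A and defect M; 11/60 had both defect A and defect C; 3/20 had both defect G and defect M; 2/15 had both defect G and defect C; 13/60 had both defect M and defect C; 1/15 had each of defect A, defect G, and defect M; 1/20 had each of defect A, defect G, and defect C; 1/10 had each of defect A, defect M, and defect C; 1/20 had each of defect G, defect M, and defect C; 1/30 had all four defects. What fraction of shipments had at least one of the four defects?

53/60

By inclusion–exclusion:
P(≥1) = 5/12 + 11/30 + 1/2 + 5/12 − 3/20 − 13/60 − 11/60 − 3/20 − 2/15 − 13/60 + 1/15 + 1/20 + 1/10 + 1/20 − 1/30 = 53/60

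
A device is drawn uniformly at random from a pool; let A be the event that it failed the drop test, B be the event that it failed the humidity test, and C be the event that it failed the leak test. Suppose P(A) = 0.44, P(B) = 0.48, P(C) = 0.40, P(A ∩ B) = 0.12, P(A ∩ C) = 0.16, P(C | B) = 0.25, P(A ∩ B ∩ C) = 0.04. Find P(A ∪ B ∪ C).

P(B ∩ C) = P(B)·P(C|B) = 0.48 × 0.25 = 0.12
P(A ∪ B ∪ C) = 0.44 + 0.48 + 0.40 − 0.12 − 0.16 − 0.12 + 0.04 = 0.96

0.96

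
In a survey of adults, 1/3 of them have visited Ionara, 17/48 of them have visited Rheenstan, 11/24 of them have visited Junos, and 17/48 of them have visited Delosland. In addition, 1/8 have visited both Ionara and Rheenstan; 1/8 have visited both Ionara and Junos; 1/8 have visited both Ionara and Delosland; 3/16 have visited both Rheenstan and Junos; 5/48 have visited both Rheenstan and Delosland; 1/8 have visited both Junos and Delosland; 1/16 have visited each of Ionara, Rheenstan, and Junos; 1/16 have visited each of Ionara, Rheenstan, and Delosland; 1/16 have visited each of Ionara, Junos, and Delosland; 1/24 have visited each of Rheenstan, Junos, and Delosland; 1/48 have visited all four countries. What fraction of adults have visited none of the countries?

1/12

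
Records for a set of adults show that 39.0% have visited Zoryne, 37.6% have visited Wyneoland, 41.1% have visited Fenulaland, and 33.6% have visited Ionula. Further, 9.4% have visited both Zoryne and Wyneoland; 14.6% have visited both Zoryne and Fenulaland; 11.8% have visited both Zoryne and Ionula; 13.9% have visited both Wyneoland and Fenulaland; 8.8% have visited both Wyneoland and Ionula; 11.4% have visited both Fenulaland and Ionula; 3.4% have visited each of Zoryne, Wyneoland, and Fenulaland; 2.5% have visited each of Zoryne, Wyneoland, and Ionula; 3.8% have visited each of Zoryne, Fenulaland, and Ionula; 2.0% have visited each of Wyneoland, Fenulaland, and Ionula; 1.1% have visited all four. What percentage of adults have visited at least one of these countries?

Inclusion–exclusion gives
P(at least one) = 39.0 + 37.6 + 41.1 + 33.6 − 9.4 − 14.6 − 11.8 − 13.9 − 8.8 − 11.4 + 3.4 + 2.5 + 3.8 + 2.0 − 1.1 = 92.0%

92.0%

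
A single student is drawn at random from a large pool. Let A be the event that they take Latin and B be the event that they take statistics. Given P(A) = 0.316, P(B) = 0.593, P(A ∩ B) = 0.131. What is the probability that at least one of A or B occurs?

0.778

P(A ∪ B) = 0.316 + 0.593 − 0.131 = 0.778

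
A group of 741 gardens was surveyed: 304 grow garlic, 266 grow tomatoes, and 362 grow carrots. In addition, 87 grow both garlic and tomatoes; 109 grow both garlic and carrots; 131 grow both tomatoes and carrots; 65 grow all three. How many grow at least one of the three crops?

Apply inclusion-exclusion:
|union| = 304 + 266 + 362 − 87 − 109 − 131 + 65 = 670

670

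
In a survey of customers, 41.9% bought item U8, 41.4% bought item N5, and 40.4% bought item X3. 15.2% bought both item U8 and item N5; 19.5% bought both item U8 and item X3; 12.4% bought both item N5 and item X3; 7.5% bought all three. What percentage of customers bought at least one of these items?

P(≥1) = 41.9 + 41.4 + 40.4 − 15.2 − 19.5 − 12.4 + 7.5 = 84.1%

84.1%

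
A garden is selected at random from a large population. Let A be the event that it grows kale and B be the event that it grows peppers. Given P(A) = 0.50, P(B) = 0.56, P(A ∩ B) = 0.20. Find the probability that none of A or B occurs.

0.14

By inclusion-exclusion,
P(A ∪ B) = 0.50 + 0.56 − 0.20 = 0.86
P(none) = 1 − 0.86 = 0.14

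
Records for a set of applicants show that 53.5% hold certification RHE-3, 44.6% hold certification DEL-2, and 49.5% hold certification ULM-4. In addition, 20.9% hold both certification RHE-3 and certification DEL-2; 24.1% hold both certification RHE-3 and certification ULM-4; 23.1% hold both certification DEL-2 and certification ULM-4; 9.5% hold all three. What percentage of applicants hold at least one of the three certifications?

89.0%

P(union) = 53.5 + 44.6 + 49.5 − 20.9 − 24.1 − 23.1 + 9.5 = 89.0%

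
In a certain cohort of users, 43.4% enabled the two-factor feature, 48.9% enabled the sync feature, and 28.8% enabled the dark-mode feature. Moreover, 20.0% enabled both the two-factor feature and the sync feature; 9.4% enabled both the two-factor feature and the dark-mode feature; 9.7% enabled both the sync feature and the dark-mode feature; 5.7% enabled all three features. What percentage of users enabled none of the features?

By inclusion–exclusion:
P(≥1) = 43.4 + 48.9 + 28.8 − 20.0 − 9.4 − 9.7 + 5.7 = 87.7%
P(none) = 100% − 87.7% = 12.3%

12.3%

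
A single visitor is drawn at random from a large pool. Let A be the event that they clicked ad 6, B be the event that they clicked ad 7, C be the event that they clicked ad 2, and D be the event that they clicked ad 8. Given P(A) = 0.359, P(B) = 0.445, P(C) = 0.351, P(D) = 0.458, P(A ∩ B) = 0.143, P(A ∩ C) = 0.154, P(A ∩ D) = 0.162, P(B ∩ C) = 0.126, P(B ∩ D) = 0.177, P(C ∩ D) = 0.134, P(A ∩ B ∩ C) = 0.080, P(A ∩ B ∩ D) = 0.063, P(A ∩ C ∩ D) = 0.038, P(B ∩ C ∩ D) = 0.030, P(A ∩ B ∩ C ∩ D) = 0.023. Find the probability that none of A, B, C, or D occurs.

P(A ∪ B ∪ C ∪ D) = 0.359 + 0.445 + 0.351 + 0.458 − 0.143 − 0.154 − 0.162 − 0.126 − 0.177 − 0.134 + 0.080 + 0.063 + 0.038 + 0.030 − 0.023 = 0.905
P(none) = 1 − 0.905 = 0.095

0.095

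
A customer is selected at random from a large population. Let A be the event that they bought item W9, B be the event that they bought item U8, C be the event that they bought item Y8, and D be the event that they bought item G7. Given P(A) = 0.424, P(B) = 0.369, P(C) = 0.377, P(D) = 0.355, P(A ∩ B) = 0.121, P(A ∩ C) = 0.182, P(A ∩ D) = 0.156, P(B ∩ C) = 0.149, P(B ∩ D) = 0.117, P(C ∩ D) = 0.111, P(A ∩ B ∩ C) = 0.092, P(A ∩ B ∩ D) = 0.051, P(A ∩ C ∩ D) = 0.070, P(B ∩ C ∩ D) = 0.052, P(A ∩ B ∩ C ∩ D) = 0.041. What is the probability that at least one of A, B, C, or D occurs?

0.913

By inclusion-exclusion,
P(A ∪ B ∪ C ∪ D) = 0.424 + 0.369 + 0.377 + 0.355 − 0.121 − 0.182 − 0.156 − 0.149 − 0.117 − 0.111 + 0.092 + 0.051 + 0.070 + 0.052 − 0.041 = 0.913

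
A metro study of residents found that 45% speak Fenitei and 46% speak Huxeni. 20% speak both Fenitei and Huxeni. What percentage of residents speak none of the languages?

By inclusion-exclusion,
P(union) = 45 + 46 − 20 = 71%
P(none) = 100% − 71% = 29%

29%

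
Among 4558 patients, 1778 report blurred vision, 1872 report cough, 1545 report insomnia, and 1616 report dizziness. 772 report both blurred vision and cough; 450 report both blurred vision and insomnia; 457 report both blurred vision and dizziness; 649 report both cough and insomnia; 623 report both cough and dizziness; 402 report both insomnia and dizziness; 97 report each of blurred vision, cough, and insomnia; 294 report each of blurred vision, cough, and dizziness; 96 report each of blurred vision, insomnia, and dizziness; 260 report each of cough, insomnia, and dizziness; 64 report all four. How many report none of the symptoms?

417

Apply inclusion-exclusion:
|at least one| = 1778 + 1872 + 1545 + 1616 − 772 − 450 − 457 − 649 − 623 − 402 + 97 + 294 + 96 + 260 − 64 = 4141
None: 4558 − 4141 = 417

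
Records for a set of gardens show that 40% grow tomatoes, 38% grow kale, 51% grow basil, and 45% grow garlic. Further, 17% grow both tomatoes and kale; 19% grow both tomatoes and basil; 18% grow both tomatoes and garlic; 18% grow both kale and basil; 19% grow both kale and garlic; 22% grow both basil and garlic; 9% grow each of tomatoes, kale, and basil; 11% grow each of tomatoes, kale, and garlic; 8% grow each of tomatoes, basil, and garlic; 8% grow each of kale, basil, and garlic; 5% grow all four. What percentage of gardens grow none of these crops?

8%

Inclusion–exclusion gives
P(union) = 40 + 38 + 51 + 45 − 17 − 19 − 18 − 18 − 19 − 22 + 9 + 11 + 8 + 8 − 5 = 92%
P(none) = 100% − 92% = 8%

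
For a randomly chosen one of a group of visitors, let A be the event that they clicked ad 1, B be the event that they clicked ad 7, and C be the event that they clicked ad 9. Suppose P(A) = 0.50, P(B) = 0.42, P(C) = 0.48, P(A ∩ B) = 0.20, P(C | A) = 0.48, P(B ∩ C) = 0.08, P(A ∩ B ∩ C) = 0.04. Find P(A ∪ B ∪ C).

P(A ∩ C) = P(A)·P(C|A) = 0.50 × 0.48 = 0.24
P(A ∪ B ∪ C) = 0.50 + 0.42 + 0.48 − 0.20 − 0.24 − 0.08 + 0.04 = 0.92

0.92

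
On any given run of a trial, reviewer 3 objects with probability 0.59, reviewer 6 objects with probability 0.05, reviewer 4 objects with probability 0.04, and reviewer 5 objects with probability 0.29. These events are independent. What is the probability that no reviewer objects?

Since the events are independent, P(none) is the product of the individual non-occurrence probabilities.
P(none) = (1 − 0.59) × (1 − 0.05) × (1 − 0.04) × (1 − 0.29) = 0.41 × 0.95 × 0.96 × 0.71 = 0.2654832

0.2654832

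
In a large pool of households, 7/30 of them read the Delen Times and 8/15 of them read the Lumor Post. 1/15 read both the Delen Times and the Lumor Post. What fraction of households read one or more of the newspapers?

Apply inclusion-exclusion:
P(union) = 7/30 + 8/15 − 1/15 = 7/10

7/10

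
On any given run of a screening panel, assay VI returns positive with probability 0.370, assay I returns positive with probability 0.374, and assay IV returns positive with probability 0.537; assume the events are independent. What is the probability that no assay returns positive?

0.18259794

P(none) = (1 − 0.370) × (1 − 0.374) × (1 − 0.537) = 0.630 × 0.626 × 0.463 = 0.18259794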